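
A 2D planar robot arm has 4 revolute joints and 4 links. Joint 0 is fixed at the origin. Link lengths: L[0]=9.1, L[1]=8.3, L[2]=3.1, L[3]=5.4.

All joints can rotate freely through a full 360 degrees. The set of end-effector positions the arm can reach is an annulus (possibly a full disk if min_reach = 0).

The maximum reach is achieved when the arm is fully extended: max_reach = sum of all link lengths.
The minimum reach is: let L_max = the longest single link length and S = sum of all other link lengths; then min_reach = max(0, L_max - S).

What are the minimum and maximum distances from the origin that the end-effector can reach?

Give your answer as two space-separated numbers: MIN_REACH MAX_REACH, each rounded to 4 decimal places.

Answer: 0.0000 25.9000

Derivation:
Link lengths: [9.1, 8.3, 3.1, 5.4]
max_reach = 9.1 + 8.3 + 3.1 + 5.4 = 25.9
L_max = max([9.1, 8.3, 3.1, 5.4]) = 9.1
S (sum of others) = 25.9 - 9.1 = 16.8
min_reach = max(0, 9.1 - 16.8) = max(0, -7.7) = 0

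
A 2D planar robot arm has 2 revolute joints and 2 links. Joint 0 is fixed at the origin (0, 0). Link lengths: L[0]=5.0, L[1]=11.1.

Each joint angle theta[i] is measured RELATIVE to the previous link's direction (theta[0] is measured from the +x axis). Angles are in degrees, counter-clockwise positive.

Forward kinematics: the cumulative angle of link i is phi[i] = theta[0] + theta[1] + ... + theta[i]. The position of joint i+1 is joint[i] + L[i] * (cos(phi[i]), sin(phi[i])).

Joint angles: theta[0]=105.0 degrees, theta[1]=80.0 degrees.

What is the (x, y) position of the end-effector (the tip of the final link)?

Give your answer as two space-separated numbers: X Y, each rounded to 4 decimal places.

Answer: -12.3519 3.8622

Derivation:
joint[0] = (0.0000, 0.0000)  (base)
link 0: phi[0] = 105 = 105 deg
  cos(105 deg) = -0.2588, sin(105 deg) = 0.9659
  joint[1] = (0.0000, 0.0000) + 5 * (-0.2588, 0.9659) = (0.0000 + -1.2941, 0.0000 + 4.8296) = (-1.2941, 4.8296)
link 1: phi[1] = 105 + 80 = 185 deg
  cos(185 deg) = -0.9962, sin(185 deg) = -0.0872
  joint[2] = (-1.2941, 4.8296) + 11.1 * (-0.9962, -0.0872) = (-1.2941 + -11.0578, 4.8296 + -0.9674) = (-12.3519, 3.8622)
End effector: (-12.3519, 3.8622)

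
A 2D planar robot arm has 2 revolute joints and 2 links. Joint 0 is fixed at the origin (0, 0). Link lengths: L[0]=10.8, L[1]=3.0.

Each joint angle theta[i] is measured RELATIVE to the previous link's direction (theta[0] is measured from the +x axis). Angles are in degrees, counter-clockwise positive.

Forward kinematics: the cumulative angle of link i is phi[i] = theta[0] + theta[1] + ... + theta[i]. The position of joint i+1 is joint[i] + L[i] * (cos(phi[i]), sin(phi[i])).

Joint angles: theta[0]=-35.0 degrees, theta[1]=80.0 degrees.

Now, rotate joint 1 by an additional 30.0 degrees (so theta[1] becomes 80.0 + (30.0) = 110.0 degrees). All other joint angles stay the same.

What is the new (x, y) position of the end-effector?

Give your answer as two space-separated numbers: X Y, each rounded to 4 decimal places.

Answer: 9.6233 -3.2968

Derivation:
joint[0] = (0.0000, 0.0000)  (base)
link 0: phi[0] = -35 = -35 deg
  cos(-35 deg) = 0.8192, sin(-35 deg) = -0.5736
  joint[1] = (0.0000, 0.0000) + 10.8 * (0.8192, -0.5736) = (0.0000 + 8.8468, 0.0000 + -6.1946) = (8.8468, -6.1946)
link 1: phi[1] = -35 + 110 = 75 deg
  cos(75 deg) = 0.2588, sin(75 deg) = 0.9659
  joint[2] = (8.8468, -6.1946) + 3 * (0.2588, 0.9659) = (8.8468 + 0.7765, -6.1946 + 2.8978) = (9.6233, -3.2968)
End effector: (9.6233, -3.2968)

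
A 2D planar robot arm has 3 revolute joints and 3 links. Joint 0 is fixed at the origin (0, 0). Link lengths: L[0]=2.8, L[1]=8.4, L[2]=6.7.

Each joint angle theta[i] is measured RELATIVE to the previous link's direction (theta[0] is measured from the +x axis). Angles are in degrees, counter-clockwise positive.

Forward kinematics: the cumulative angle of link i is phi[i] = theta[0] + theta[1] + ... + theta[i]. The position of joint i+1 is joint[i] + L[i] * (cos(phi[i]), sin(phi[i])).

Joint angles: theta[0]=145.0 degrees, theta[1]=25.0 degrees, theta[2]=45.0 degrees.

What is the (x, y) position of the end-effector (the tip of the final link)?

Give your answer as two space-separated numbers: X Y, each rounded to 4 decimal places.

Answer: -16.0543 -0.7783

Derivation:
joint[0] = (0.0000, 0.0000)  (base)
link 0: phi[0] = 145 = 145 deg
  cos(145 deg) = -0.8192, sin(145 deg) = 0.5736
  joint[1] = (0.0000, 0.0000) + 2.8 * (-0.8192, 0.5736) = (0.0000 + -2.2936, 0.0000 + 1.6060) = (-2.2936, 1.6060)
link 1: phi[1] = 145 + 25 = 170 deg
  cos(170 deg) = -0.9848, sin(170 deg) = 0.1736
  joint[2] = (-2.2936, 1.6060) + 8.4 * (-0.9848, 0.1736) = (-2.2936 + -8.2724, 1.6060 + 1.4586) = (-10.5660, 3.0647)
link 2: phi[2] = 145 + 25 + 45 = 215 deg
  cos(215 deg) = -0.8192, sin(215 deg) = -0.5736
  joint[3] = (-10.5660, 3.0647) + 6.7 * (-0.8192, -0.5736) = (-10.5660 + -5.4883, 3.0647 + -3.8430) = (-16.0543, -0.7783)
End effector: (-16.0543, -0.7783)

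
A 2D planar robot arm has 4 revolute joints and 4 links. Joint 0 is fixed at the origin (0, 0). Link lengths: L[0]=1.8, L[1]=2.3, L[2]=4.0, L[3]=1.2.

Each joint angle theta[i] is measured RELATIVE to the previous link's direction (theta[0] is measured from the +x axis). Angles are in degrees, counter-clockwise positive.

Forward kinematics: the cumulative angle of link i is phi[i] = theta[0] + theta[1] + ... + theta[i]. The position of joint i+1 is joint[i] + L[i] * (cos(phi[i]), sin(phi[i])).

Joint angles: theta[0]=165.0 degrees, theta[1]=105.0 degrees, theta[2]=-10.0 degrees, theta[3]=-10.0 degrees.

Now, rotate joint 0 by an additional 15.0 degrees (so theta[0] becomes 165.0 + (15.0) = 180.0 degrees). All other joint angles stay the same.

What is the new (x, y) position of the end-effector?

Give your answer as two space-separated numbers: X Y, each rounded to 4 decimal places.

Answer: -0.9607 -7.4018

Derivation:
joint[0] = (0.0000, 0.0000)  (base)
link 0: phi[0] = 180 = 180 deg
  cos(180 deg) = -1.0000, sin(180 deg) = 0.0000
  joint[1] = (0.0000, 0.0000) + 1.8 * (-1.0000, 0.0000) = (0.0000 + -1.8000, 0.0000 + 0.0000) = (-1.8000, 0.0000)
link 1: phi[1] = 180 + 105 = 285 deg
  cos(285 deg) = 0.2588, sin(285 deg) = -0.9659
  joint[2] = (-1.8000, 0.0000) + 2.3 * (0.2588, -0.9659) = (-1.8000 + 0.5953, 0.0000 + -2.2216) = (-1.2047, -2.2216)
link 2: phi[2] = 180 + 105 + -10 = 275 deg
  cos(275 deg) = 0.0872, sin(275 deg) = -0.9962
  joint[3] = (-1.2047, -2.2216) + 4 * (0.0872, -0.9962) = (-1.2047 + 0.3486, -2.2216 + -3.9848) = (-0.8561, -6.2064)
link 3: phi[3] = 180 + 105 + -10 + -10 = 265 deg
  cos(265 deg) = -0.0872, sin(265 deg) = -0.9962
  joint[4] = (-0.8561, -6.2064) + 1.2 * (-0.0872, -0.9962) = (-0.8561 + -0.1046, -6.2064 + -1.1954) = (-0.9607, -7.4018)
End effector: (-0.9607, -7.4018)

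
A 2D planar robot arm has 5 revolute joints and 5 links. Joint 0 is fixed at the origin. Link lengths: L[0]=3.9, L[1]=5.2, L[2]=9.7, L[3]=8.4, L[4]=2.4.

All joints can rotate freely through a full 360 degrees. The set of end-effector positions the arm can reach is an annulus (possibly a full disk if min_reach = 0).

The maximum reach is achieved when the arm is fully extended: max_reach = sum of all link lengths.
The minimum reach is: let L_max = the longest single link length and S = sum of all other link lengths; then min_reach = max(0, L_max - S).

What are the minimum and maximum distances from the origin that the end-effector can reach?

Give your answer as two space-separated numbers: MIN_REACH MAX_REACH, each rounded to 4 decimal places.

Link lengths: [3.9, 5.2, 9.7, 8.4, 2.4]
max_reach = 3.9 + 5.2 + 9.7 + 8.4 + 2.4 = 29.6
L_max = max([3.9, 5.2, 9.7, 8.4, 2.4]) = 9.7
S (sum of others) = 29.6 - 9.7 = 19.9
min_reach = max(0, 9.7 - 19.9) = max(0, -10.2) = 0

Answer: 0.0000 29.6000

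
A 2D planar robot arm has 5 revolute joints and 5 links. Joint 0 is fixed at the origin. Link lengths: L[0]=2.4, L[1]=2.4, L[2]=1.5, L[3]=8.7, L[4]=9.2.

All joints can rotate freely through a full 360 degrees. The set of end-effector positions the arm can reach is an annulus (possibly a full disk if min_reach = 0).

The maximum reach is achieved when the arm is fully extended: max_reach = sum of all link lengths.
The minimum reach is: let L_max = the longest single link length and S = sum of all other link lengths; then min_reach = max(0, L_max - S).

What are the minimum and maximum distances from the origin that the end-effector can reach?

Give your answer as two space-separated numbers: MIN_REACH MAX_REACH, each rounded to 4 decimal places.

Answer: 0.0000 24.2000

Derivation:
Link lengths: [2.4, 2.4, 1.5, 8.7, 9.2]
max_reach = 2.4 + 2.4 + 1.5 + 8.7 + 9.2 = 24.2
L_max = max([2.4, 2.4, 1.5, 8.7, 9.2]) = 9.2
S (sum of others) = 24.2 - 9.2 = 15
min_reach = max(0, 9.2 - 15) = max(0, -5.8) = 0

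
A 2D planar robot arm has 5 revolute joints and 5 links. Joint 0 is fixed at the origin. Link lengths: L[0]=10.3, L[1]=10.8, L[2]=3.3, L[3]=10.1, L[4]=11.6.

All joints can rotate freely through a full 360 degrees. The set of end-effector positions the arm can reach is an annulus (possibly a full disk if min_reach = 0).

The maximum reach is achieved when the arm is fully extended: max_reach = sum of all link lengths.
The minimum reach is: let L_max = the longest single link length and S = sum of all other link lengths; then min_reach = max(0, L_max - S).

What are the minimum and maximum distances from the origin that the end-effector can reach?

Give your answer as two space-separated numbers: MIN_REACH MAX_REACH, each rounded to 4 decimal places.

Answer: 0.0000 46.1000

Derivation:
Link lengths: [10.3, 10.8, 3.3, 10.1, 11.6]
max_reach = 10.3 + 10.8 + 3.3 + 10.1 + 11.6 = 46.1
L_max = max([10.3, 10.8, 3.3, 10.1, 11.6]) = 11.6
S (sum of others) = 46.1 - 11.6 = 34.5
min_reach = max(0, 11.6 - 34.5) = max(0, -22.9) = 0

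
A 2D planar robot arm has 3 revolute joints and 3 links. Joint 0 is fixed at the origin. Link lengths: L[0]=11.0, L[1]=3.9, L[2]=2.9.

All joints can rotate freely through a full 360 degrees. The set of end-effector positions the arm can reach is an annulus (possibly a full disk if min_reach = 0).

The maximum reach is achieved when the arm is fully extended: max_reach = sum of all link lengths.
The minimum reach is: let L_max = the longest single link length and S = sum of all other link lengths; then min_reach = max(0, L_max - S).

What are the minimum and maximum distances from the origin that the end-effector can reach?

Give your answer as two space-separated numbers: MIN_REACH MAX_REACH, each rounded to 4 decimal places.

Answer: 4.2000 17.8000

Derivation:
Link lengths: [11.0, 3.9, 2.9]
max_reach = 11 + 3.9 + 2.9 = 17.8
L_max = max([11.0, 3.9, 2.9]) = 11
S (sum of others) = 17.8 - 11 = 6.8
min_reach = max(0, 11 - 6.8) = max(0, 4.2) = 4.2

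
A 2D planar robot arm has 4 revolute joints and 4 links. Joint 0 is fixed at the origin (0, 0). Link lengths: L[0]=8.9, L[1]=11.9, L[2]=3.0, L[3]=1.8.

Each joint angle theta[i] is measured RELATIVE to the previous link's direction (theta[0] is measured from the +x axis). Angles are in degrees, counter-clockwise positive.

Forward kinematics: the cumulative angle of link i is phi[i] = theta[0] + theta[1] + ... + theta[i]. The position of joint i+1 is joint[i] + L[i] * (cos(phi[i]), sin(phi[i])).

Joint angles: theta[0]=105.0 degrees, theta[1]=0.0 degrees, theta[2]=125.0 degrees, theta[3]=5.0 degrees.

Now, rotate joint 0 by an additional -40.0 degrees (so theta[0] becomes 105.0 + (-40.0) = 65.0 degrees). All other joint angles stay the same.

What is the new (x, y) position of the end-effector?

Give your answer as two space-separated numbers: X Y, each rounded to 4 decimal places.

Answer: 4.0974 17.8644

Derivation:
joint[0] = (0.0000, 0.0000)  (base)
link 0: phi[0] = 65 = 65 deg
  cos(65 deg) = 0.4226, sin(65 deg) = 0.9063
  joint[1] = (0.0000, 0.0000) + 8.9 * (0.4226, 0.9063) = (0.0000 + 3.7613, 0.0000 + 8.0661) = (3.7613, 8.0661)
link 1: phi[1] = 65 + 0 = 65 deg
  cos(65 deg) = 0.4226, sin(65 deg) = 0.9063
  joint[2] = (3.7613, 8.0661) + 11.9 * (0.4226, 0.9063) = (3.7613 + 5.0292, 8.0661 + 10.7851) = (8.7905, 18.8512)
link 2: phi[2] = 65 + 0 + 125 = 190 deg
  cos(190 deg) = -0.9848, sin(190 deg) = -0.1736
  joint[3] = (8.7905, 18.8512) + 3 * (-0.9848, -0.1736) = (8.7905 + -2.9544, 18.8512 + -0.5209) = (5.8360, 18.3303)
link 3: phi[3] = 65 + 0 + 125 + 5 = 195 deg
  cos(195 deg) = -0.9659, sin(195 deg) = -0.2588
  joint[4] = (5.8360, 18.3303) + 1.8 * (-0.9659, -0.2588) = (5.8360 + -1.7387, 18.3303 + -0.4659) = (4.0974, 17.8644)
End effector: (4.0974, 17.8644)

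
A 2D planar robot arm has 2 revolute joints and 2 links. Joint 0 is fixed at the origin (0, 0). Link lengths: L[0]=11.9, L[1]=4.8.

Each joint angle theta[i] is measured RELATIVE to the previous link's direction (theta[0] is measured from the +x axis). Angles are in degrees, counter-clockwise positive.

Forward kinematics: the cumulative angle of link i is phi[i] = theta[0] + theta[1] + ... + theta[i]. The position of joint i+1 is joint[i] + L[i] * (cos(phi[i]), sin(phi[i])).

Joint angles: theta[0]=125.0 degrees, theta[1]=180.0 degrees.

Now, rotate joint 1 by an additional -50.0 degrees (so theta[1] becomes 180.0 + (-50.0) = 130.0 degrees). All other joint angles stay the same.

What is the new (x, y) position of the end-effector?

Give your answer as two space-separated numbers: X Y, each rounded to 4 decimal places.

joint[0] = (0.0000, 0.0000)  (base)
link 0: phi[0] = 125 = 125 deg
  cos(125 deg) = -0.5736, sin(125 deg) = 0.8192
  joint[1] = (0.0000, 0.0000) + 11.9 * (-0.5736, 0.8192) = (0.0000 + -6.8256, 0.0000 + 9.7479) = (-6.8256, 9.7479)
link 1: phi[1] = 125 + 130 = 255 deg
  cos(255 deg) = -0.2588, sin(255 deg) = -0.9659
  joint[2] = (-6.8256, 9.7479) + 4.8 * (-0.2588, -0.9659) = (-6.8256 + -1.2423, 9.7479 + -4.6364) = (-8.0679, 5.1115)
End effector: (-8.0679, 5.1115)

Answer: -8.0679 5.1115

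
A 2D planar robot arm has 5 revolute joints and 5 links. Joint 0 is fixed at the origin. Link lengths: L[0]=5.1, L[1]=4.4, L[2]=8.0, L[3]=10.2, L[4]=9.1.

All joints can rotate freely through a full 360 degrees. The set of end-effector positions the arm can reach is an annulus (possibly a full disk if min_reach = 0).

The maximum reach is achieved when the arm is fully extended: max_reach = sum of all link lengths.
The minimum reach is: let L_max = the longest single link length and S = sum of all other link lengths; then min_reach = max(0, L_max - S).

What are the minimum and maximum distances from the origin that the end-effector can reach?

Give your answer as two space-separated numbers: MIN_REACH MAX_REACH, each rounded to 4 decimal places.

Link lengths: [5.1, 4.4, 8.0, 10.2, 9.1]
max_reach = 5.1 + 4.4 + 8 + 10.2 + 9.1 = 36.8
L_max = max([5.1, 4.4, 8.0, 10.2, 9.1]) = 10.2
S (sum of others) = 36.8 - 10.2 = 26.6
min_reach = max(0, 10.2 - 26.6) = max(0, -16.4) = 0

Answer: 0.0000 36.8000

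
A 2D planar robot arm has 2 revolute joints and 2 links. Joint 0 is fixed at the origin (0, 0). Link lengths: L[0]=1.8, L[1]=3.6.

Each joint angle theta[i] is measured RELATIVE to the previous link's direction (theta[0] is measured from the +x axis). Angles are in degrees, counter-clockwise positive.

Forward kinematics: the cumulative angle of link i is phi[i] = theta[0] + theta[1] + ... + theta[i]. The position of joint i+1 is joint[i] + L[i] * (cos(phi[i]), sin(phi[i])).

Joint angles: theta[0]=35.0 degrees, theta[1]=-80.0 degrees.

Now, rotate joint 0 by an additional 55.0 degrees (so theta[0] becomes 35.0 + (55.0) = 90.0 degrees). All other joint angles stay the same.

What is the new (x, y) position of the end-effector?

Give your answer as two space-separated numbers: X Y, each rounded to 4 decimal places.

joint[0] = (0.0000, 0.0000)  (base)
link 0: phi[0] = 90 = 90 deg
  cos(90 deg) = 0.0000, sin(90 deg) = 1.0000
  joint[1] = (0.0000, 0.0000) + 1.8 * (0.0000, 1.0000) = (0.0000 + 0.0000, 0.0000 + 1.8000) = (0.0000, 1.8000)
link 1: phi[1] = 90 + -80 = 10 deg
  cos(10 deg) = 0.9848, sin(10 deg) = 0.1736
  joint[2] = (0.0000, 1.8000) + 3.6 * (0.9848, 0.1736) = (0.0000 + 3.5453, 1.8000 + 0.6251) = (3.5453, 2.4251)
End effector: (3.5453, 2.4251)

Answer: 3.5453 2.4251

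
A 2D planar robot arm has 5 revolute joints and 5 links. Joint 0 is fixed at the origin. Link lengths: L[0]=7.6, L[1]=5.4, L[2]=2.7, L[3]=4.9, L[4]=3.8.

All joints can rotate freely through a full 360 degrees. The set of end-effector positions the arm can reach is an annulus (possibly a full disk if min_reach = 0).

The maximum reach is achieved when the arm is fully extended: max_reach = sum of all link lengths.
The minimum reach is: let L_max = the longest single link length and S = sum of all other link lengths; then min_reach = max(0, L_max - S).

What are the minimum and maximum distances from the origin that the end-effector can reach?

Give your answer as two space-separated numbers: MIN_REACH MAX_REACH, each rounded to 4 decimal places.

Link lengths: [7.6, 5.4, 2.7, 4.9, 3.8]
max_reach = 7.6 + 5.4 + 2.7 + 4.9 + 3.8 = 24.4
L_max = max([7.6, 5.4, 2.7, 4.9, 3.8]) = 7.6
S (sum of others) = 24.4 - 7.6 = 16.8
min_reach = max(0, 7.6 - 16.8) = max(0, -9.2) = 0

Answer: 0.0000 24.4000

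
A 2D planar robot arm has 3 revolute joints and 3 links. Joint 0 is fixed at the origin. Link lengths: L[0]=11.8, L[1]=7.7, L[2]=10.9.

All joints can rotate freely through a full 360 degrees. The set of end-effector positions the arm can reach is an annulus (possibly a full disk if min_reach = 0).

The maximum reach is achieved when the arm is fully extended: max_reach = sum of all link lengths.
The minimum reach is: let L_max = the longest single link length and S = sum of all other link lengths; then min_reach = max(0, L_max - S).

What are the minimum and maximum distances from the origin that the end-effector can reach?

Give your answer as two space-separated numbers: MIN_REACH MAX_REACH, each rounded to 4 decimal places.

Link lengths: [11.8, 7.7, 10.9]
max_reach = 11.8 + 7.7 + 10.9 = 30.4
L_max = max([11.8, 7.7, 10.9]) = 11.8
S (sum of others) = 30.4 - 11.8 = 18.6
min_reach = max(0, 11.8 - 18.6) = max(0, -6.8) = 0

Answer: 0.0000 30.4000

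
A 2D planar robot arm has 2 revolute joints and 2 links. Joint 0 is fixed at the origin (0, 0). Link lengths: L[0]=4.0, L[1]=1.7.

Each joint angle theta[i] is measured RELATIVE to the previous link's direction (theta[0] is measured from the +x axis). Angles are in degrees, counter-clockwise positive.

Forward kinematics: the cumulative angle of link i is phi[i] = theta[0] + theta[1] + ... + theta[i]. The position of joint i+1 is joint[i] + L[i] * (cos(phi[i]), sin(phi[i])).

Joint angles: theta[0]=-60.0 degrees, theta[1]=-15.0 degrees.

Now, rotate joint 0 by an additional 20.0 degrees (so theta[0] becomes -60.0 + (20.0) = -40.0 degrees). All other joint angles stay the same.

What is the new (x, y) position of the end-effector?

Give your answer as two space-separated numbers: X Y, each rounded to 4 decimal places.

Answer: 4.0393 -3.9637

Derivation:
joint[0] = (0.0000, 0.0000)  (base)
link 0: phi[0] = -40 = -40 deg
  cos(-40 deg) = 0.7660, sin(-40 deg) = -0.6428
  joint[1] = (0.0000, 0.0000) + 4 * (0.7660, -0.6428) = (0.0000 + 3.0642, 0.0000 + -2.5712) = (3.0642, -2.5712)
link 1: phi[1] = -40 + -15 = -55 deg
  cos(-55 deg) = 0.5736, sin(-55 deg) = -0.8192
  joint[2] = (3.0642, -2.5712) + 1.7 * (0.5736, -0.8192) = (3.0642 + 0.9751, -2.5712 + -1.3926) = (4.0393, -3.9637)
End effector: (4.0393, -3.9637)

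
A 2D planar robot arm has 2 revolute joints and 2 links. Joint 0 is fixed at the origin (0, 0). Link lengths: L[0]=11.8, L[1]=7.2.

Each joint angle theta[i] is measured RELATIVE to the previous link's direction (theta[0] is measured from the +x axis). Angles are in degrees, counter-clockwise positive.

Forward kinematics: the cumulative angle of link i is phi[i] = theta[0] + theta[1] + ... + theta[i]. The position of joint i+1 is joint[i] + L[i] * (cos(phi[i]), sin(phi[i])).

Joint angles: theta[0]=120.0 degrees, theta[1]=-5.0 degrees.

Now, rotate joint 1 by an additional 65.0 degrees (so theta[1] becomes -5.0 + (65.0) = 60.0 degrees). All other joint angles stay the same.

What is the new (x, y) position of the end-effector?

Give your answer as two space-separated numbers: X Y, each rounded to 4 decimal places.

joint[0] = (0.0000, 0.0000)  (base)
link 0: phi[0] = 120 = 120 deg
  cos(120 deg) = -0.5000, sin(120 deg) = 0.8660
  joint[1] = (0.0000, 0.0000) + 11.8 * (-0.5000, 0.8660) = (0.0000 + -5.9000, 0.0000 + 10.2191) = (-5.9000, 10.2191)
link 1: phi[1] = 120 + 60 = 180 deg
  cos(180 deg) = -1.0000, sin(180 deg) = 0.0000
  joint[2] = (-5.9000, 10.2191) + 7.2 * (-1.0000, 0.0000) = (-5.9000 + -7.2000, 10.2191 + 0.0000) = (-13.1000, 10.2191)
End effector: (-13.1000, 10.2191)

Answer: -13.1000 10.2191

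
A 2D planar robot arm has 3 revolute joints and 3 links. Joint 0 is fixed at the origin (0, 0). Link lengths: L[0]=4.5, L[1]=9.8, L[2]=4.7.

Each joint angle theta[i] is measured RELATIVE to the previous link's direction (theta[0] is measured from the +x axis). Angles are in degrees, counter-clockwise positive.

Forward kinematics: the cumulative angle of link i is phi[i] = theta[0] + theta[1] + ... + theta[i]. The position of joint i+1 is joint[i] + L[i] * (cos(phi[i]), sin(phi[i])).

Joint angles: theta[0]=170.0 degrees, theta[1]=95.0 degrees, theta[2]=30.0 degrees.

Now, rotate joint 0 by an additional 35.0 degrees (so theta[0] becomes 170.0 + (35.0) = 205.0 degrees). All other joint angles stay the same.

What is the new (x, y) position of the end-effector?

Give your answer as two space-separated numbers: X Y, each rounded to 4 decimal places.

Answer: 4.8919 -12.7388

Derivation:
joint[0] = (0.0000, 0.0000)  (base)
link 0: phi[0] = 205 = 205 deg
  cos(205 deg) = -0.9063, sin(205 deg) = -0.4226
  joint[1] = (0.0000, 0.0000) + 4.5 * (-0.9063, -0.4226) = (0.0000 + -4.0784, 0.0000 + -1.9018) = (-4.0784, -1.9018)
link 1: phi[1] = 205 + 95 = 300 deg
  cos(300 deg) = 0.5000, sin(300 deg) = -0.8660
  joint[2] = (-4.0784, -1.9018) + 9.8 * (0.5000, -0.8660) = (-4.0784 + 4.9000, -1.9018 + -8.4870) = (0.8216, -10.3888)
link 2: phi[2] = 205 + 95 + 30 = 330 deg
  cos(330 deg) = 0.8660, sin(330 deg) = -0.5000
  joint[3] = (0.8216, -10.3888) + 4.7 * (0.8660, -0.5000) = (0.8216 + 4.0703, -10.3888 + -2.3500) = (4.8919, -12.7388)
End effector: (4.8919, -12.7388)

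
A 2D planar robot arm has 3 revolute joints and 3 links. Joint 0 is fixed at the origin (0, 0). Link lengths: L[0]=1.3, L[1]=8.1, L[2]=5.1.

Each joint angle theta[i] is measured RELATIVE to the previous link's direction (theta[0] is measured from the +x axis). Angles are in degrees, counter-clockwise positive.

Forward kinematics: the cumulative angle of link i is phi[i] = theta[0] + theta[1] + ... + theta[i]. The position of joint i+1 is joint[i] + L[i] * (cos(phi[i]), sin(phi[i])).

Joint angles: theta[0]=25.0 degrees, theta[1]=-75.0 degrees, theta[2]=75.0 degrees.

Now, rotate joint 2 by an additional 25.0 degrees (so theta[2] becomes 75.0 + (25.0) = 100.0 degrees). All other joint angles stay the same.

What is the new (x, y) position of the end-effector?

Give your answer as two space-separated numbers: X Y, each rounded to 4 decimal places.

joint[0] = (0.0000, 0.0000)  (base)
link 0: phi[0] = 25 = 25 deg
  cos(25 deg) = 0.9063, sin(25 deg) = 0.4226
  joint[1] = (0.0000, 0.0000) + 1.3 * (0.9063, 0.4226) = (0.0000 + 1.1782, 0.0000 + 0.5494) = (1.1782, 0.5494)
link 1: phi[1] = 25 + -75 = -50 deg
  cos(-50 deg) = 0.6428, sin(-50 deg) = -0.7660
  joint[2] = (1.1782, 0.5494) + 8.1 * (0.6428, -0.7660) = (1.1782 + 5.2066, 0.5494 + -6.2050) = (6.3848, -5.6556)
link 2: phi[2] = 25 + -75 + 100 = 50 deg
  cos(50 deg) = 0.6428, sin(50 deg) = 0.7660
  joint[3] = (6.3848, -5.6556) + 5.1 * (0.6428, 0.7660) = (6.3848 + 3.2782, -5.6556 + 3.9068) = (9.6630, -1.7487)
End effector: (9.6630, -1.7487)

Answer: 9.6630 -1.7487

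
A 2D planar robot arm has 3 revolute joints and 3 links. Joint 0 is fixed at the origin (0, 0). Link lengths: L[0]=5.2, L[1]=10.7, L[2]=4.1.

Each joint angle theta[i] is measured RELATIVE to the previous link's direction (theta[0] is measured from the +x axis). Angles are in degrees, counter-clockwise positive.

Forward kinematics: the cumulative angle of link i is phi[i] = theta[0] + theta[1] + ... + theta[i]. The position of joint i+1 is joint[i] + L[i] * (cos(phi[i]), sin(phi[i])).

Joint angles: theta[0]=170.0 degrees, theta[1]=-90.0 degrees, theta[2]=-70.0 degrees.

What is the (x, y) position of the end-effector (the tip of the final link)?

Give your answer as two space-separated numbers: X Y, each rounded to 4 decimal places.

joint[0] = (0.0000, 0.0000)  (base)
link 0: phi[0] = 170 = 170 deg
  cos(170 deg) = -0.9848, sin(170 deg) = 0.1736
  joint[1] = (0.0000, 0.0000) + 5.2 * (-0.9848, 0.1736) = (0.0000 + -5.1210, 0.0000 + 0.9030) = (-5.1210, 0.9030)
link 1: phi[1] = 170 + -90 = 80 deg
  cos(80 deg) = 0.1736, sin(80 deg) = 0.9848
  joint[2] = (-5.1210, 0.9030) + 10.7 * (0.1736, 0.9848) = (-5.1210 + 1.8580, 0.9030 + 10.5374) = (-3.2630, 11.4404)
link 2: phi[2] = 170 + -90 + -70 = 10 deg
  cos(10 deg) = 0.9848, sin(10 deg) = 0.1736
  joint[3] = (-3.2630, 11.4404) + 4.1 * (0.9848, 0.1736) = (-3.2630 + 4.0377, 11.4404 + 0.7120) = (0.7747, 12.1524)
End effector: (0.7747, 12.1524)

Answer: 0.7747 12.1524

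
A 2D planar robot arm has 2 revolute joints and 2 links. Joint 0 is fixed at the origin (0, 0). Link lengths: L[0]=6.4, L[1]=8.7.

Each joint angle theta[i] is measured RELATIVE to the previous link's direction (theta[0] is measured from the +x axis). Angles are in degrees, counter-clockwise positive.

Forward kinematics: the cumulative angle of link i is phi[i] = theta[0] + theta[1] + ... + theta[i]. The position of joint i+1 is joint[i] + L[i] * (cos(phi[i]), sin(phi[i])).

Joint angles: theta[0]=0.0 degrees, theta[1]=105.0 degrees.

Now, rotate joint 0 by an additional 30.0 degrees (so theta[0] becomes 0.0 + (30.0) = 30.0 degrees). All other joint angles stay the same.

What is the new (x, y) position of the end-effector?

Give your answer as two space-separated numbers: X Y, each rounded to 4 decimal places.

joint[0] = (0.0000, 0.0000)  (base)
link 0: phi[0] = 30 = 30 deg
  cos(30 deg) = 0.8660, sin(30 deg) = 0.5000
  joint[1] = (0.0000, 0.0000) + 6.4 * (0.8660, 0.5000) = (0.0000 + 5.5426, 0.0000 + 3.2000) = (5.5426, 3.2000)
link 1: phi[1] = 30 + 105 = 135 deg
  cos(135 deg) = -0.7071, sin(135 deg) = 0.7071
  joint[2] = (5.5426, 3.2000) + 8.7 * (-0.7071, 0.7071) = (5.5426 + -6.1518, 3.2000 + 6.1518) = (-0.6093, 9.3518)
End effector: (-0.6093, 9.3518)

Answer: -0.6093 9.3518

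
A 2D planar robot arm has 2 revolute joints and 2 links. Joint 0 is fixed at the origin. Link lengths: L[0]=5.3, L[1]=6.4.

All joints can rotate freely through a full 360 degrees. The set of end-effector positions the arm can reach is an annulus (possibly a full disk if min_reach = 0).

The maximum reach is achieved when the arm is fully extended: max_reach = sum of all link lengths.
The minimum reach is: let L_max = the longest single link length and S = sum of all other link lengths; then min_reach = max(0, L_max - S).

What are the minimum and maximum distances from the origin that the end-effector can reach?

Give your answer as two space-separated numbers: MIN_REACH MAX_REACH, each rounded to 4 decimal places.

Link lengths: [5.3, 6.4]
max_reach = 5.3 + 6.4 = 11.7
L_max = max([5.3, 6.4]) = 6.4
S (sum of others) = 11.7 - 6.4 = 5.3
min_reach = max(0, 6.4 - 5.3) = max(0, 1.1) = 1.1

Answer: 1.1000 11.7000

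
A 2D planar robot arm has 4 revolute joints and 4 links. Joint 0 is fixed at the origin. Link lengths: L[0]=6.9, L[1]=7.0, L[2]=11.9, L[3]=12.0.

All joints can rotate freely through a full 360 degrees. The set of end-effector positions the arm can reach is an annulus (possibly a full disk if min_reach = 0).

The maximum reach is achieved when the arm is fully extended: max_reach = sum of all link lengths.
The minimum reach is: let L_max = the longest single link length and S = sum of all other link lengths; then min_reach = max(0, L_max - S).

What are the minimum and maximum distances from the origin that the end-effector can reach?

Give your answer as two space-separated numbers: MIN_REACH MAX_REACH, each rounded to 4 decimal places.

Link lengths: [6.9, 7.0, 11.9, 12.0]
max_reach = 6.9 + 7 + 11.9 + 12 = 37.8
L_max = max([6.9, 7.0, 11.9, 12.0]) = 12
S (sum of others) = 37.8 - 12 = 25.8
min_reach = max(0, 12 - 25.8) = max(0, -13.8) = 0

Answer: 0.0000 37.8000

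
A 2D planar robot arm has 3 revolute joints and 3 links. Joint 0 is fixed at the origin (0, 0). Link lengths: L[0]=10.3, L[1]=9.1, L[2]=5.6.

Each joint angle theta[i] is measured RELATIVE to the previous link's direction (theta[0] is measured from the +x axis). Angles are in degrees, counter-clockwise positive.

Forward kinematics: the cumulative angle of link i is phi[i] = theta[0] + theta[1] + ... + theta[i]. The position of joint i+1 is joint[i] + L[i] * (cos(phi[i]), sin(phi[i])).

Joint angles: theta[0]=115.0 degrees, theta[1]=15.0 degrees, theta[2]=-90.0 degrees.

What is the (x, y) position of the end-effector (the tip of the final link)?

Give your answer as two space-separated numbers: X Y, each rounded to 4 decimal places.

Answer: -5.9125 19.9056

Derivation:
joint[0] = (0.0000, 0.0000)  (base)
link 0: phi[0] = 115 = 115 deg
  cos(115 deg) = -0.4226, sin(115 deg) = 0.9063
  joint[1] = (0.0000, 0.0000) + 10.3 * (-0.4226, 0.9063) = (0.0000 + -4.3530, 0.0000 + 9.3350) = (-4.3530, 9.3350)
link 1: phi[1] = 115 + 15 = 130 deg
  cos(130 deg) = -0.6428, sin(130 deg) = 0.7660
  joint[2] = (-4.3530, 9.3350) + 9.1 * (-0.6428, 0.7660) = (-4.3530 + -5.8494, 9.3350 + 6.9710) = (-10.2023, 16.3060)
link 2: phi[2] = 115 + 15 + -90 = 40 deg
  cos(40 deg) = 0.7660, sin(40 deg) = 0.6428
  joint[3] = (-10.2023, 16.3060) + 5.6 * (0.7660, 0.6428) = (-10.2023 + 4.2898, 16.3060 + 3.5996) = (-5.9125, 19.9056)
End effector: (-5.9125, 19.9056)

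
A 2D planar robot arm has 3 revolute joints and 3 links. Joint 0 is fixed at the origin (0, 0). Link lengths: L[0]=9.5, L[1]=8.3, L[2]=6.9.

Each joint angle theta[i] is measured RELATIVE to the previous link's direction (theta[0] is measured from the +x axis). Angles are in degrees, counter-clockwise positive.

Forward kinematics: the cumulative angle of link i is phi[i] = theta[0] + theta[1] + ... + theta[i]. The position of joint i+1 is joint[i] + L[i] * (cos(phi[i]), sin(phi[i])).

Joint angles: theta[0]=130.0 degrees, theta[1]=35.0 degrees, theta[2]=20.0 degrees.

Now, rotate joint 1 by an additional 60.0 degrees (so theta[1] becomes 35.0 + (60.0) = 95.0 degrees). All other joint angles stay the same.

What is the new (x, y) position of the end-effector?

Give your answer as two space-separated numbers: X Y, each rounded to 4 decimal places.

joint[0] = (0.0000, 0.0000)  (base)
link 0: phi[0] = 130 = 130 deg
  cos(130 deg) = -0.6428, sin(130 deg) = 0.7660
  joint[1] = (0.0000, 0.0000) + 9.5 * (-0.6428, 0.7660) = (0.0000 + -6.1065, 0.0000 + 7.2774) = (-6.1065, 7.2774)
link 1: phi[1] = 130 + 95 = 225 deg
  cos(225 deg) = -0.7071, sin(225 deg) = -0.7071
  joint[2] = (-6.1065, 7.2774) + 8.3 * (-0.7071, -0.7071) = (-6.1065 + -5.8690, 7.2774 + -5.8690) = (-11.9755, 1.4084)
link 2: phi[2] = 130 + 95 + 20 = 245 deg
  cos(245 deg) = -0.4226, sin(245 deg) = -0.9063
  joint[3] = (-11.9755, 1.4084) + 6.9 * (-0.4226, -0.9063) = (-11.9755 + -2.9161, 1.4084 + -6.2535) = (-14.8915, -4.8451)
End effector: (-14.8915, -4.8451)

Answer: -14.8915 -4.8451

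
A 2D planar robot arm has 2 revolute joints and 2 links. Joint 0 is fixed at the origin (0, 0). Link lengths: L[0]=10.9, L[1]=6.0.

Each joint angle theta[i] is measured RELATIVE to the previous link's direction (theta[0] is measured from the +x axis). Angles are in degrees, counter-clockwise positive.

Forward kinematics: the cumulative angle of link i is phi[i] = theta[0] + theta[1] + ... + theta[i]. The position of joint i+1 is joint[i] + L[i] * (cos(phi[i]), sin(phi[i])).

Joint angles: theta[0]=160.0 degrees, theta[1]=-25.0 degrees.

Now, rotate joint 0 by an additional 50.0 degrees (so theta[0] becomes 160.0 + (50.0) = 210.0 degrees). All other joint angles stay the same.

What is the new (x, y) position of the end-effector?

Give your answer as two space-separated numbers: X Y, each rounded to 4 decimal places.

joint[0] = (0.0000, 0.0000)  (base)
link 0: phi[0] = 210 = 210 deg
  cos(210 deg) = -0.8660, sin(210 deg) = -0.5000
  joint[1] = (0.0000, 0.0000) + 10.9 * (-0.8660, -0.5000) = (0.0000 + -9.4397, 0.0000 + -5.4500) = (-9.4397, -5.4500)
link 1: phi[1] = 210 + -25 = 185 deg
  cos(185 deg) = -0.9962, sin(185 deg) = -0.0872
  joint[2] = (-9.4397, -5.4500) + 6 * (-0.9962, -0.0872) = (-9.4397 + -5.9772, -5.4500 + -0.5229) = (-15.4168, -5.9729)
End effector: (-15.4168, -5.9729)

Answer: -15.4168 -5.9729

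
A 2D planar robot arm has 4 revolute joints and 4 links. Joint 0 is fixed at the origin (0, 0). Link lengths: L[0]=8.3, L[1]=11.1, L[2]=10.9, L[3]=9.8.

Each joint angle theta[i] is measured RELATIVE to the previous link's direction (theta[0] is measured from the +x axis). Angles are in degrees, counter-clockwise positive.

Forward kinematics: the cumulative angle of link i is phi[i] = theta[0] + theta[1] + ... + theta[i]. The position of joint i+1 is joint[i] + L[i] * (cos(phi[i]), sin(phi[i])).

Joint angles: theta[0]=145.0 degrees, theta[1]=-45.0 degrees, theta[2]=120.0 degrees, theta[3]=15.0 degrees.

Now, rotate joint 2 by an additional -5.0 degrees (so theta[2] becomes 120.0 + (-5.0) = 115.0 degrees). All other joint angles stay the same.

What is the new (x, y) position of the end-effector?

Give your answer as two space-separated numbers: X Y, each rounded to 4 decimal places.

joint[0] = (0.0000, 0.0000)  (base)
link 0: phi[0] = 145 = 145 deg
  cos(145 deg) = -0.8192, sin(145 deg) = 0.5736
  joint[1] = (0.0000, 0.0000) + 8.3 * (-0.8192, 0.5736) = (0.0000 + -6.7990, 0.0000 + 4.7607) = (-6.7990, 4.7607)
link 1: phi[1] = 145 + -45 = 100 deg
  cos(100 deg) = -0.1736, sin(100 deg) = 0.9848
  joint[2] = (-6.7990, 4.7607) + 11.1 * (-0.1736, 0.9848) = (-6.7990 + -1.9275, 4.7607 + 10.9314) = (-8.7265, 15.6921)
link 2: phi[2] = 145 + -45 + 115 = 215 deg
  cos(215 deg) = -0.8192, sin(215 deg) = -0.5736
  joint[3] = (-8.7265, 15.6921) + 10.9 * (-0.8192, -0.5736) = (-8.7265 + -8.9288, 15.6921 + -6.2520) = (-17.6552, 9.4401)
link 3: phi[3] = 145 + -45 + 115 + 15 = 230 deg
  cos(230 deg) = -0.6428, sin(230 deg) = -0.7660
  joint[4] = (-17.6552, 9.4401) + 9.8 * (-0.6428, -0.7660) = (-17.6552 + -6.2993, 9.4401 + -7.5072) = (-23.9545, 1.9328)
End effector: (-23.9545, 1.9328)

Answer: -23.9545 1.9328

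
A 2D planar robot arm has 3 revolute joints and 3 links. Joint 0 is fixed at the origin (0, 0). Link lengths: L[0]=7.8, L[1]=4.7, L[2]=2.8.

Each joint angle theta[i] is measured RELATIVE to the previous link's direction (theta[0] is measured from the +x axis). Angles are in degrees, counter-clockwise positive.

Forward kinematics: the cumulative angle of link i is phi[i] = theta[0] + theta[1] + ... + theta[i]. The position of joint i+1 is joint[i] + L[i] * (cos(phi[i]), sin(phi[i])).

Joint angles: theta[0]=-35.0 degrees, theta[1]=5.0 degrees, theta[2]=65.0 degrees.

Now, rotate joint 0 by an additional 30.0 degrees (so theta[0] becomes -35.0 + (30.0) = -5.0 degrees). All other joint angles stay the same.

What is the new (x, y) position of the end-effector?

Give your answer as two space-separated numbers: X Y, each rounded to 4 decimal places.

Answer: 13.6536 1.8578

Derivation:
joint[0] = (0.0000, 0.0000)  (base)
link 0: phi[0] = -5 = -5 deg
  cos(-5 deg) = 0.9962, sin(-5 deg) = -0.0872
  joint[1] = (0.0000, 0.0000) + 7.8 * (0.9962, -0.0872) = (0.0000 + 7.7703, 0.0000 + -0.6798) = (7.7703, -0.6798)
link 1: phi[1] = -5 + 5 = 0 deg
  cos(0 deg) = 1.0000, sin(0 deg) = 0.0000
  joint[2] = (7.7703, -0.6798) + 4.7 * (1.0000, 0.0000) = (7.7703 + 4.7000, -0.6798 + 0.0000) = (12.4703, -0.6798)
link 2: phi[2] = -5 + 5 + 65 = 65 deg
  cos(65 deg) = 0.4226, sin(65 deg) = 0.9063
  joint[3] = (12.4703, -0.6798) + 2.8 * (0.4226, 0.9063) = (12.4703 + 1.1833, -0.6798 + 2.5377) = (13.6536, 1.8578)
End effector: (13.6536, 1.8578)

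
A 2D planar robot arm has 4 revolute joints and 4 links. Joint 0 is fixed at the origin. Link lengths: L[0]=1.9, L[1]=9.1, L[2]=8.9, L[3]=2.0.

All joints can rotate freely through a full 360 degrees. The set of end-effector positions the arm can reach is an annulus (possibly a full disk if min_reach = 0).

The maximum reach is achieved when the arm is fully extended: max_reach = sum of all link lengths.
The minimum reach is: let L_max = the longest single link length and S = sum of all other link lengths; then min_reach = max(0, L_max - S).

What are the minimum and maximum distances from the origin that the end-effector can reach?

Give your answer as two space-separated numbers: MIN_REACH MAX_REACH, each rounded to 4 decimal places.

Answer: 0.0000 21.9000

Derivation:
Link lengths: [1.9, 9.1, 8.9, 2.0]
max_reach = 1.9 + 9.1 + 8.9 + 2 = 21.9
L_max = max([1.9, 9.1, 8.9, 2.0]) = 9.1
S (sum of others) = 21.9 - 9.1 = 12.8
min_reach = max(0, 9.1 - 12.8) = max(0, -3.7) = 0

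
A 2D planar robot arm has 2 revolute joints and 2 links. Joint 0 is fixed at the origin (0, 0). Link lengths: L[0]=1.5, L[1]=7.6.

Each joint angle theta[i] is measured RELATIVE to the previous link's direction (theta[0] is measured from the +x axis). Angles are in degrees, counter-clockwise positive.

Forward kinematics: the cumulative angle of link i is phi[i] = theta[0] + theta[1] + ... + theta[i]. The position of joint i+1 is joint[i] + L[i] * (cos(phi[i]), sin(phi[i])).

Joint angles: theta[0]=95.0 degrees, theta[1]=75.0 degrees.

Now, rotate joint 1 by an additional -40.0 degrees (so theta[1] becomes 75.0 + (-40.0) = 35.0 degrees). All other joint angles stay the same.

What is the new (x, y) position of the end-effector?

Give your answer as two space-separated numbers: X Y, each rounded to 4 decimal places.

joint[0] = (0.0000, 0.0000)  (base)
link 0: phi[0] = 95 = 95 deg
  cos(95 deg) = -0.0872, sin(95 deg) = 0.9962
  joint[1] = (0.0000, 0.0000) + 1.5 * (-0.0872, 0.9962) = (0.0000 + -0.1307, 0.0000 + 1.4943) = (-0.1307, 1.4943)
link 1: phi[1] = 95 + 35 = 130 deg
  cos(130 deg) = -0.6428, sin(130 deg) = 0.7660
  joint[2] = (-0.1307, 1.4943) + 7.6 * (-0.6428, 0.7660) = (-0.1307 + -4.8852, 1.4943 + 5.8219) = (-5.0159, 7.3162)
End effector: (-5.0159, 7.3162)

Answer: -5.0159 7.3162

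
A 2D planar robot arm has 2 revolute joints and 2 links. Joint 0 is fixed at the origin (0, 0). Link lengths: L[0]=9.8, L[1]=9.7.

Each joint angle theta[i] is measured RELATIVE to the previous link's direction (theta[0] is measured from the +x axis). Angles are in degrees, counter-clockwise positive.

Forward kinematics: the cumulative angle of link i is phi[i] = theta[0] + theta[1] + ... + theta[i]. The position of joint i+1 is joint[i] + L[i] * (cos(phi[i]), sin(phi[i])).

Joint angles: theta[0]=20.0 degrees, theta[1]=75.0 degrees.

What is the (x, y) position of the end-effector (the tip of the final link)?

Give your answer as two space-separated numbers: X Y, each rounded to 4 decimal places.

joint[0] = (0.0000, 0.0000)  (base)
link 0: phi[0] = 20 = 20 deg
  cos(20 deg) = 0.9397, sin(20 deg) = 0.3420
  joint[1] = (0.0000, 0.0000) + 9.8 * (0.9397, 0.3420) = (0.0000 + 9.2090, 0.0000 + 3.3518) = (9.2090, 3.3518)
link 1: phi[1] = 20 + 75 = 95 deg
  cos(95 deg) = -0.0872, sin(95 deg) = 0.9962
  joint[2] = (9.2090, 3.3518) + 9.7 * (-0.0872, 0.9962) = (9.2090 + -0.8454, 3.3518 + 9.6631) = (8.3636, 13.0149)
End effector: (8.3636, 13.0149)

Answer: 8.3636 13.0149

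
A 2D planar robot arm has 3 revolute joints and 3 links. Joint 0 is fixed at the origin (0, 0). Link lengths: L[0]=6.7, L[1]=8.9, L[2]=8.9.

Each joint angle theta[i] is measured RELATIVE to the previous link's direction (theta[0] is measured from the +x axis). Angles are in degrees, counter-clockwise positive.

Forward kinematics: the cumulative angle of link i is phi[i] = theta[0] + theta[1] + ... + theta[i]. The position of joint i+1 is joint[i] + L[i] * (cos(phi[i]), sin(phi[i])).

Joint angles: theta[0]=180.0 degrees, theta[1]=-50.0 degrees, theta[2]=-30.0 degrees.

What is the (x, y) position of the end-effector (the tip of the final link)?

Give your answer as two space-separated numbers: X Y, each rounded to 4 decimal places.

Answer: -13.9663 15.5826

Derivation:
joint[0] = (0.0000, 0.0000)  (base)
link 0: phi[0] = 180 = 180 deg
  cos(180 deg) = -1.0000, sin(180 deg) = 0.0000
  joint[1] = (0.0000, 0.0000) + 6.7 * (-1.0000, 0.0000) = (0.0000 + -6.7000, 0.0000 + 0.0000) = (-6.7000, 0.0000)
link 1: phi[1] = 180 + -50 = 130 deg
  cos(130 deg) = -0.6428, sin(130 deg) = 0.7660
  joint[2] = (-6.7000, 0.0000) + 8.9 * (-0.6428, 0.7660) = (-6.7000 + -5.7208, 0.0000 + 6.8178) = (-12.4208, 6.8178)
link 2: phi[2] = 180 + -50 + -30 = 100 deg
  cos(100 deg) = -0.1736, sin(100 deg) = 0.9848
  joint[3] = (-12.4208, 6.8178) + 8.9 * (-0.1736, 0.9848) = (-12.4208 + -1.5455, 6.8178 + 8.7648) = (-13.9663, 15.5826)
End effector: (-13.9663, 15.5826)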